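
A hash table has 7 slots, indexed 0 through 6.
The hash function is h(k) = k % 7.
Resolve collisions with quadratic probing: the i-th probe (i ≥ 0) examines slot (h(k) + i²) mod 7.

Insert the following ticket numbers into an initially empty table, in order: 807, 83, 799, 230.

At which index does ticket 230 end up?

Insert 807: h=2, slot 2 empty => index 2.
Insert 83: h=6, slot 6 empty => index 6.
Insert 799: h=1, slot 1 empty => index 1.
Insert 230: h=6, slot 6 occupied => index 0.
Table: [230, 799, 807, _, _, _, 83]

0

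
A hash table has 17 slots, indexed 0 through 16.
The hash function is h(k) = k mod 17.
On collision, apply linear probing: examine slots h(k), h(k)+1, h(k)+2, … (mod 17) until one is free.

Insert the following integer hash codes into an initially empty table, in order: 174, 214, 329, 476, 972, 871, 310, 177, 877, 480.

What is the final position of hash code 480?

174: h=4 -> slot 4
214: h=10 -> slot 10
329: h=6 -> slot 6
476: h=0 -> slot 0
972: h=3 -> slot 3
871: h=4, probe 4,5 -> slot 5
310: h=4, probe 4,5,6,7 -> slot 7
177: h=7, probe 7,8 -> slot 8
877: h=10, probe 10,11 -> slot 11
480: h=4, probe 4,5,6,7,8,9 -> slot 9
Table: [476, _, _, 972, 174, 871, 329, 310, 177, 480, 214, 877, _, _, _, _, _]

9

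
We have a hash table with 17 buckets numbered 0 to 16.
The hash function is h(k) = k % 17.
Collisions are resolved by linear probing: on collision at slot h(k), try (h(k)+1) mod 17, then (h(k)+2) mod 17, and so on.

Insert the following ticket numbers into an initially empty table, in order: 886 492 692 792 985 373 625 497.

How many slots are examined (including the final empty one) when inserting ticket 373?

886 hashes to 2; slot 2 is free -> place at 2.
492 hashes to 16; slot 16 is free -> place at 16.
692 hashes to 12; slot 12 is free -> place at 12.
792 hashes to 10; slot 10 is free -> place at 10.
985 hashes to 16; 16 taken -> place at 0.
373 hashes to 16; 16,0 taken -> place at 1.
625 hashes to 13; slot 13 is free -> place at 13.
497 hashes to 4; slot 4 is free -> place at 4.
Table: [985, 373, 886, ∅, 497, ∅, ∅, ∅, ∅, ∅, 792, ∅, 692, 625, ∅, ∅, 492]

3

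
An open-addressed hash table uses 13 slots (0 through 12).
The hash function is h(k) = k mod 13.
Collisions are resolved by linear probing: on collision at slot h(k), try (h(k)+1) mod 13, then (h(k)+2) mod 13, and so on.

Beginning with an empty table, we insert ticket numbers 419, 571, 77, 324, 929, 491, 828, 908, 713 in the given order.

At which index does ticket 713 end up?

Insert 419: h=3, slot 3 empty → index 3.
Insert 571: h=12, slot 12 empty → index 12.
Insert 77: h=12, slot 12 occupied → index 0.
Insert 324: h=12, slots 12,0 occupied → index 1.
Insert 929: h=6, slot 6 empty → index 6.
Insert 491: h=10, slot 10 empty → index 10.
Insert 828: h=9, slot 9 empty → index 9.
Insert 908: h=11, slot 11 empty → index 11.
Insert 713: h=11, slots 11,12,0,1 occupied → index 2.
Table: [77, 324, 713, 419, ., ., 929, ., ., 828, 491, 908, 571]

2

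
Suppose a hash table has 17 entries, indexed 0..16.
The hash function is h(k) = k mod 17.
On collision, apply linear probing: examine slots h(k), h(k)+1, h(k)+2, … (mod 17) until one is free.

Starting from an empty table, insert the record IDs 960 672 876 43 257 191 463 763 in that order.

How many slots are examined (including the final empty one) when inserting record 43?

Insert 960: h=8, slot 8 empty -> index 8.
Insert 672: h=9, slot 9 empty -> index 9.
Insert 876: h=9, slot 9 occupied -> index 10.
Insert 43: h=9, slots 9,10 occupied -> index 11.
Insert 257: h=2, slot 2 empty -> index 2.
Insert 191: h=4, slot 4 empty -> index 4.
Insert 463: h=4, slot 4 occupied -> index 5.
Insert 763: h=15, slot 15 empty -> index 15.
Table: [_, _, 257, _, 191, 463, _, _, 960, 672, 876, 43, _, _, _, 763, _]

3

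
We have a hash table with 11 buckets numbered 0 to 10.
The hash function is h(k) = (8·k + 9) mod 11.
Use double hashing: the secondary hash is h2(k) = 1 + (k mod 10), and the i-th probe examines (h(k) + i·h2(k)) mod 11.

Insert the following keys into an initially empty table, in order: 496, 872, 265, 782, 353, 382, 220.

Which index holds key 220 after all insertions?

496: h=6 -> slot 6
872: h=0 -> slot 0
265: h=6, h2=6, probe 6,1 -> slot 1
782: h=6, h2=3, probe 6,9 -> slot 9
353: h=6, h2=4, probe 6,10 -> slot 10
382: h=7 -> slot 7
220: h=9, h2=1, probe 9,10,0,1,2 -> slot 2
Table: [872, 265, 220, ∅, ∅, ∅, 496, 382, ∅, 782, 353]

2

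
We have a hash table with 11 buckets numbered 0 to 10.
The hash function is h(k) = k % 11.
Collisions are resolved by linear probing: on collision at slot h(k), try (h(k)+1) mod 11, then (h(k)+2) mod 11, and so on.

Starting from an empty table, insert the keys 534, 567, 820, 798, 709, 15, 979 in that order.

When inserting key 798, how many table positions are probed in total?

4

534: h=6 -> slot 6
567: h=6, probe 6,7 -> slot 7
820: h=6, probe 6,7,8 -> slot 8
798: h=6, probe 6,7,8,9 -> slot 9
709: h=5 -> slot 5
15: h=4 -> slot 4
979: h=0 -> slot 0
Table: [979, —, —, —, 15, 709, 534, 567, 820, 798, —]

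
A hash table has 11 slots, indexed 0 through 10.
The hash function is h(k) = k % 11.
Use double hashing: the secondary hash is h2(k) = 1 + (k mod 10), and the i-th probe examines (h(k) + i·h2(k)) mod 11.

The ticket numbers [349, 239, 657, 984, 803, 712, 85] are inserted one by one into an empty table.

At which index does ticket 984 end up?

Insert 349: h=8, slot 8 empty -> index 8.
Insert 239: h=8, h2=10, slot 8 occupied -> index 7.
Insert 657: h=8, h2=8, slot 8 occupied -> index 5.
Insert 984: h=5, h2=5, slot 5 occupied -> index 10.
Insert 803: h=0, slot 0 empty -> index 0.
Insert 712: h=8, h2=3, slots 8,0 occupied -> index 3.
Insert 85: h=8, h2=6, slots 8,3 occupied -> index 9.
Table: [803, ∅, ∅, 712, ∅, 657, ∅, 239, 349, 85, 984]

10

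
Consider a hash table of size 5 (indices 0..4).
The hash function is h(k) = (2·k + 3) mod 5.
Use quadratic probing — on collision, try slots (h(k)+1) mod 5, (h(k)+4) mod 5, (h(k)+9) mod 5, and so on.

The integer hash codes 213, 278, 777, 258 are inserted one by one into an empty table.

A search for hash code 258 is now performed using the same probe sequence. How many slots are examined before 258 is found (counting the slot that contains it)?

3

213 hashes to 4; slot 4 is free → place at 4.
278 hashes to 4; 4 taken → place at 0.
777 hashes to 2; slot 2 is free → place at 2.
258 hashes to 4; 4,0 taken → place at 3.
Table: [278, ., 777, 258, 213]
Lookup 258: h=4, probe 4,0,3 → found at 3.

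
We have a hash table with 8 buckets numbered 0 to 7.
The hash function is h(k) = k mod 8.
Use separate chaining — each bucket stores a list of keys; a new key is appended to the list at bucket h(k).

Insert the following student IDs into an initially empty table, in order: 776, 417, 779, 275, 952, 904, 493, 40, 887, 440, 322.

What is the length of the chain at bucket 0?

5

776 -> bucket 0
417 -> bucket 1
779 -> bucket 3
275 -> bucket 3 (collision)
952 -> bucket 0 (collision)
904 -> bucket 0 (collision)
493 -> bucket 5
40 -> bucket 0 (collision)
887 -> bucket 7
440 -> bucket 0 (collision)
322 -> bucket 2
Final buckets:
0: 776 -> 952 -> 904 -> 40 -> 440
1: 417
2: 322
3: 779 -> 275
4: ∅
5: 493
6: ∅
7: 887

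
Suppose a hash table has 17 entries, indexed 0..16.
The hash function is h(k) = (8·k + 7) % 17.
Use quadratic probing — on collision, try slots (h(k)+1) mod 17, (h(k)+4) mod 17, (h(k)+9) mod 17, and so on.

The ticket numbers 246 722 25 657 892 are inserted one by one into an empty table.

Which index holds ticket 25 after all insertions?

7

246: h=3 -> slot 3
722: h=3, probe 3,4 -> slot 4
25: h=3, probe 3,4,7 -> slot 7
657: h=10 -> slot 10
892: h=3, probe 3,4,7,12 -> slot 12
Table: [., ., ., 246, 722, ., ., 25, ., ., 657, ., 892, ., ., ., .]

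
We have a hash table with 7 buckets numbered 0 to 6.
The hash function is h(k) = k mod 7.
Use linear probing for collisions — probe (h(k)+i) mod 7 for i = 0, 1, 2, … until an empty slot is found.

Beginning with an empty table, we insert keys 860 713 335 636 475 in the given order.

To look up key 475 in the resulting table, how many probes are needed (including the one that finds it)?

860 hashes to 6; slot 6 is free → place at 6.
713 hashes to 6; 6 taken → place at 0.
335 hashes to 6; 6,0 taken → place at 1.
636 hashes to 6; 6,0,1 taken → place at 2.
475 hashes to 6; 6,0,1,2 taken → place at 3.
Table: [713, 335, 636, 475, ∅, ∅, 860]
Lookup 475: h=6, probe 6,0,1,2,3 → found at 3.

5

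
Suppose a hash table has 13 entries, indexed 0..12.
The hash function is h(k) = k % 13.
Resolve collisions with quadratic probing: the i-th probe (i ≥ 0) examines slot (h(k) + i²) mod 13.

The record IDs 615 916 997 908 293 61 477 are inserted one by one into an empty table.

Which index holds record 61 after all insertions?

615: h=4 => slot 4
916: h=6 => slot 6
997: h=9 => slot 9
908: h=11 => slot 11
293: h=7 => slot 7
61: h=9, probe 9,10 => slot 10
477: h=9, probe 9,10,0 => slot 0
Table: [477, ., ., ., 615, ., 916, 293, ., 997, 61, 908, .]

10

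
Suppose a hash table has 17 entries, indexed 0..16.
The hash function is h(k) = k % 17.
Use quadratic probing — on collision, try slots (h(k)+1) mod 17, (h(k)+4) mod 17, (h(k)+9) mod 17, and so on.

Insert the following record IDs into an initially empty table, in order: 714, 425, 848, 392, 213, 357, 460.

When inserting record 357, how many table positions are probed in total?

3

Insert 714: h=0, slot 0 empty => index 0.
Insert 425: h=0, slot 0 occupied => index 1.
Insert 848: h=15, slot 15 empty => index 15.
Insert 392: h=1, slot 1 occupied => index 2.
Insert 213: h=9, slot 9 empty => index 9.
Insert 357: h=0, slots 0,1 occupied => index 4.
Insert 460: h=1, slots 1,2 occupied => index 5.
Table: [714, 425, 392, -, 357, 460, -, -, -, 213, -, -, -, -, -, 848, -]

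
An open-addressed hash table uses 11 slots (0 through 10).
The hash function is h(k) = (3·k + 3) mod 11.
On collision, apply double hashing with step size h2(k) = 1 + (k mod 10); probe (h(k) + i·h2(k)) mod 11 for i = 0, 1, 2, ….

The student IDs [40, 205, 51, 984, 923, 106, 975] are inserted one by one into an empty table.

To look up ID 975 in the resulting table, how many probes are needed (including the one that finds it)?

40: h=2 → slot 2
205: h=2, h2=6, probe 2,8 → slot 8
51: h=2, h2=2, probe 2,4 → slot 4
984: h=7 → slot 7
923: h=0 → slot 0
106: h=2, h2=7, probe 2,9 → slot 9
975: h=2, h2=6, probe 2,8,3 → slot 3
Table: [923, ., 40, 975, 51, ., ., 984, 205, 106, .]
Lookup 975: h=2, h2=6, probe 2,8,3 → found at 3.

3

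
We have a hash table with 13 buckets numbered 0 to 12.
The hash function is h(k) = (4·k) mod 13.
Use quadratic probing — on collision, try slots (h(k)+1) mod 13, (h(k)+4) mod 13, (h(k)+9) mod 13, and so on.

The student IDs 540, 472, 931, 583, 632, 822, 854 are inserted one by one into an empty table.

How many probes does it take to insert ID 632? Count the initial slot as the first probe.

2

540: h=2 -> slot 2
472: h=3 -> slot 3
931: h=6 -> slot 6
583: h=5 -> slot 5
632: h=6, probe 6,7 -> slot 7
822: h=12 -> slot 12
854: h=10 -> slot 10
Table: [_, _, 540, 472, _, 583, 931, 632, _, _, 854, _, 822]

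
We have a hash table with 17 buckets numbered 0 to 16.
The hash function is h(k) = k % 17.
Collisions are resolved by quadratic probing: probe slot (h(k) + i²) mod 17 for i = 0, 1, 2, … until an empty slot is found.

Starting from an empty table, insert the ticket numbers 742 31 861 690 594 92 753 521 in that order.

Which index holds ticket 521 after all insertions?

742 hashes to 11; slot 11 is free => place at 11.
31 hashes to 14; slot 14 is free => place at 14.
861 hashes to 11; 11 taken => place at 12.
690 hashes to 10; slot 10 is free => place at 10.
594 hashes to 16; slot 16 is free => place at 16.
92 hashes to 7; slot 7 is free => place at 7.
753 hashes to 5; slot 5 is free => place at 5.
521 hashes to 11; 11,12 taken => place at 15.
Table: [., ., ., ., ., 753, ., 92, ., ., 690, 742, 861, ., 31, 521, 594]

15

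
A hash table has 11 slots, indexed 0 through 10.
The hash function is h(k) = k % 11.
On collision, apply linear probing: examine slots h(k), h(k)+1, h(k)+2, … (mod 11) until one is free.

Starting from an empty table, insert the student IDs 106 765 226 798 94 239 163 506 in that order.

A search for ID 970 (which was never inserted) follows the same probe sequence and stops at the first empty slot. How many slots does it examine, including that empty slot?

106 hashes to 7; slot 7 is free => place at 7.
765 hashes to 6; slot 6 is free => place at 6.
226 hashes to 6; 6,7 taken => place at 8.
798 hashes to 6; 6,7,8 taken => place at 9.
94 hashes to 6; 6,7,8,9 taken => place at 10.
239 hashes to 8; 8,9,10 taken => place at 0.
163 hashes to 9; 9,10,0 taken => place at 1.
506 hashes to 0; 0,1 taken => place at 2.
Table: [239, 163, 506, -, -, -, 765, 106, 226, 798, 94]
Lookup 970: h=2, probe 2,3 → slot 3 empty, not found.

2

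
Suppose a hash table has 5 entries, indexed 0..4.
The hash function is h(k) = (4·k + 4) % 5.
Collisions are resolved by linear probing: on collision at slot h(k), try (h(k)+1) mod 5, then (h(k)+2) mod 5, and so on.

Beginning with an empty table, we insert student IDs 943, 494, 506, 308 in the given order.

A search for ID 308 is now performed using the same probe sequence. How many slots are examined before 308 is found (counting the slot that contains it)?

Insert 943: h=1, slot 1 empty => index 1.
Insert 494: h=0, slot 0 empty => index 0.
Insert 506: h=3, slot 3 empty => index 3.
Insert 308: h=1, slot 1 occupied => index 2.
Table: [494, 943, 308, 506, —]
Lookup 308: h=1, probe 1,2 → found at 2.

2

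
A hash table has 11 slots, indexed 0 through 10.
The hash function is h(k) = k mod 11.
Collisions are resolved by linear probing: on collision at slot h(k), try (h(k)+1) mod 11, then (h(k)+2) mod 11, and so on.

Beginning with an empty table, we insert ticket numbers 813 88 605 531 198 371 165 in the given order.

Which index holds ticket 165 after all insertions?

Insert 813: h=10, slot 10 empty → index 10.
Insert 88: h=0, slot 0 empty → index 0.
Insert 605: h=0, slot 0 occupied → index 1.
Insert 531: h=3, slot 3 empty → index 3.
Insert 198: h=0, slots 0,1 occupied → index 2.
Insert 371: h=8, slot 8 empty → index 8.
Insert 165: h=0, slots 0,1,2,3 occupied → index 4.
Table: [88, 605, 198, 531, 165, ∅, ∅, ∅, 371, ∅, 813]

4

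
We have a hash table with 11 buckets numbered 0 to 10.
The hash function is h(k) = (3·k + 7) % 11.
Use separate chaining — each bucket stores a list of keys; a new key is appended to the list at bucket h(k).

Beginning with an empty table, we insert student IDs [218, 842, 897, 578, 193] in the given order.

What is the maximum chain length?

218 -> bucket 1
842 -> bucket 3
897 -> bucket 3 (collision)
578 -> bucket 3 (collision)
193 -> bucket 3 (collision)
Final buckets:
0: -
1: 218
2: -
3: 842 -> 897 -> 578 -> 193
4: -
5: -
6: -
7: -
8: -
9: -
10: -

4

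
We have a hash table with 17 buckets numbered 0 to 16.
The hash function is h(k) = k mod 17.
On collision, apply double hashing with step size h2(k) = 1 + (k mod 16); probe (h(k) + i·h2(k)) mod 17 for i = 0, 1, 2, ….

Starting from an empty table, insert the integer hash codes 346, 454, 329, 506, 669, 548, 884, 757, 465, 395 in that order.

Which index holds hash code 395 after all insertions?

346 hashes to 6; slot 6 is free => place at 6.
454 hashes to 12; slot 12 is free => place at 12.
329 hashes to 6, h2=10; 6 taken => place at 16.
506 hashes to 13; slot 13 is free => place at 13.
669 hashes to 6, h2=14; 6 taken => place at 3.
548 hashes to 4; slot 4 is free => place at 4.
884 hashes to 0; slot 0 is free => place at 0.
757 hashes to 9; slot 9 is free => place at 9.
465 hashes to 6, h2=2; 6 taken => place at 8.
395 hashes to 4, h2=12; 4,16 taken => place at 11.
Table: [884, _, _, 669, 548, _, 346, _, 465, 757, _, 395, 454, 506, _, _, 329]

11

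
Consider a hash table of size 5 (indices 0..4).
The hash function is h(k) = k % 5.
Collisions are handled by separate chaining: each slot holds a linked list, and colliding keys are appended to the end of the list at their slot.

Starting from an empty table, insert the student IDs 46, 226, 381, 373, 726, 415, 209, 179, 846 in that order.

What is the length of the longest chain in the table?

46 -> bucket 1
226 -> bucket 1 (collision)
381 -> bucket 1 (collision)
373 -> bucket 3
726 -> bucket 1 (collision)
415 -> bucket 0
209 -> bucket 4
179 -> bucket 4 (collision)
846 -> bucket 1 (collision)
Final buckets:
0: 415
1: 46 -> 226 -> 381 -> 726 -> 846
2: -
3: 373
4: 209 -> 179

5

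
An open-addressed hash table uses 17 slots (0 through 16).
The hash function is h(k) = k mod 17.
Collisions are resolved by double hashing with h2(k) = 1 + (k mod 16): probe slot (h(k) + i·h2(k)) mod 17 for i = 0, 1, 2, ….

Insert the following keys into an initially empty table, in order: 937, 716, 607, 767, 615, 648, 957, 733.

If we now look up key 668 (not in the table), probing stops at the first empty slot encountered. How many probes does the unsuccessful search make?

Insert 937: h=2, slot 2 empty -> index 2.
Insert 716: h=2, h2=13, slot 2 occupied -> index 15.
Insert 607: h=12, slot 12 empty -> index 12.
Insert 767: h=2, h2=16, slot 2 occupied -> index 1.
Insert 615: h=3, slot 3 empty -> index 3.
Insert 648: h=2, h2=9, slot 2 occupied -> index 11.
Insert 957: h=5, slot 5 empty -> index 5.
Insert 733: h=2, h2=14, slot 2 occupied -> index 16.
Table: [_, 767, 937, 615, _, 957, _, _, _, _, _, 648, 607, _, _, 716, 733]
Lookup 668: h=5, h2=13, probe 5,1,14 → slot 14 empty, not found.

3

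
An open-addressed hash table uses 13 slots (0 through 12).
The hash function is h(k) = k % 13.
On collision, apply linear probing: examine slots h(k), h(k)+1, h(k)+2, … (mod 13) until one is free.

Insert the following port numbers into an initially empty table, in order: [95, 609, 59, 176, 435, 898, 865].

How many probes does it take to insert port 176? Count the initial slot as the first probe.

2

Insert 95: h=4, slot 4 empty => index 4.
Insert 609: h=11, slot 11 empty => index 11.
Insert 59: h=7, slot 7 empty => index 7.
Insert 176: h=7, slot 7 occupied => index 8.
Insert 435: h=6, slot 6 empty => index 6.
Insert 898: h=1, slot 1 empty => index 1.
Insert 865: h=7, slots 7,8 occupied => index 9.
Table: [—, 898, —, —, 95, —, 435, 59, 176, 865, —, 609, —]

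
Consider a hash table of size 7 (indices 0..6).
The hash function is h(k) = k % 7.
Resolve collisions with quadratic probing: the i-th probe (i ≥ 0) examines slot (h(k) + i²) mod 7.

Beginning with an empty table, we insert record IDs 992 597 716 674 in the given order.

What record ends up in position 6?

674

992: h=5 -> slot 5
597: h=2 -> slot 2
716: h=2, probe 2,3 -> slot 3
674: h=2, probe 2,3,6 -> slot 6
Table: [_, _, 597, 716, _, 992, 674]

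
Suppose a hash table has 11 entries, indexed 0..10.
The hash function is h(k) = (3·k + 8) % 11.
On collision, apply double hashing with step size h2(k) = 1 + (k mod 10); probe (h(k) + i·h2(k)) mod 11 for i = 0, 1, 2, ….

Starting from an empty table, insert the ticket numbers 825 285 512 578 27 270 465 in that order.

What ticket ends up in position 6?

270

825: h=8 -> slot 8
285: h=5 -> slot 5
512: h=4 -> slot 4
578: h=4, h2=9, probe 4,2 -> slot 2
27: h=1 -> slot 1
270: h=4, h2=1, probe 4,5,6 -> slot 6
465: h=6, h2=6, probe 6,1,7 -> slot 7
Table: [., 27, 578, ., 512, 285, 270, 465, 825, ., .]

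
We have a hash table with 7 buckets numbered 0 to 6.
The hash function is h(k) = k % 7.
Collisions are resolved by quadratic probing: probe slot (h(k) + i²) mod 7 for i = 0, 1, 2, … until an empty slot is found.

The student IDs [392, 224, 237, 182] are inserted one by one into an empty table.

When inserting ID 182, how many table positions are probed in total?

392: h=0 -> slot 0
224: h=0, probe 0,1 -> slot 1
237: h=6 -> slot 6
182: h=0, probe 0,1,4 -> slot 4
Table: [392, 224, ∅, ∅, 182, ∅, 237]

3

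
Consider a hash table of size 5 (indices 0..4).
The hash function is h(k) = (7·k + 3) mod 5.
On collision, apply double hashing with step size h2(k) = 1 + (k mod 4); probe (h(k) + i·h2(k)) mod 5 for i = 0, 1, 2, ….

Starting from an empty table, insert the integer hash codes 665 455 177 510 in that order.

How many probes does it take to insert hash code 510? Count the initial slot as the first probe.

2

665: h=3 → slot 3
455: h=3, h2=4, probe 3,2 → slot 2
177: h=2, h2=2, probe 2,4 → slot 4
510: h=3, h2=3, probe 3,1 → slot 1
Table: [-, 510, 455, 665, 177]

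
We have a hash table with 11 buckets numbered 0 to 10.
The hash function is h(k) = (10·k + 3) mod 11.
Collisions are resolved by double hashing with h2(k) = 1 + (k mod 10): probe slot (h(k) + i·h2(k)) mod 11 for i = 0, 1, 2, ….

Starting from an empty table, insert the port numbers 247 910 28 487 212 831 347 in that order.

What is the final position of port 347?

5

247: h=9 → slot 9
910: h=6 → slot 6
28: h=8 → slot 8
487: h=0 → slot 0
212: h=0, h2=3, probe 0,3 → slot 3
831: h=8, h2=2, probe 8,10 → slot 10
347: h=8, h2=8, probe 8,5 → slot 5
Table: [487, -, -, 212, -, 347, 910, -, 28, 247, 831]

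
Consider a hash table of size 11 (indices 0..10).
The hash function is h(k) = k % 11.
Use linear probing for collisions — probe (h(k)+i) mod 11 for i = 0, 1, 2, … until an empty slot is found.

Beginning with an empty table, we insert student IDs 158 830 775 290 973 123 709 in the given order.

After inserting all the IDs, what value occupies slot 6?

775

158 hashes to 4; slot 4 is free → place at 4.
830 hashes to 5; slot 5 is free → place at 5.
775 hashes to 5; 5 taken → place at 6.
290 hashes to 4; 4,5,6 taken → place at 7.
973 hashes to 5; 5,6,7 taken → place at 8.
123 hashes to 2; slot 2 is free → place at 2.
709 hashes to 5; 5,6,7,8 taken → place at 9.
Table: [—, —, 123, —, 158, 830, 775, 290, 973, 709, —]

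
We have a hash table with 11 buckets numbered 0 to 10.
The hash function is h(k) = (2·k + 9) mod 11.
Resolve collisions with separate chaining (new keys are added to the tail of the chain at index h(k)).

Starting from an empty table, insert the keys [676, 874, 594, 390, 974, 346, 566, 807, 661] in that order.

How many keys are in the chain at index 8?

5

676 → bucket 8
874 → bucket 8 (collision)
594 → bucket 9
390 → bucket 8 (collision)
974 → bucket 10
346 → bucket 8 (collision)
566 → bucket 8 (collision)
807 → bucket 6
661 → bucket 0
Final buckets:
0: 661
1: .
2: .
3: .
4: .
5: .
6: 807
7: .
8: 676 -> 874 -> 390 -> 346 -> 566
9: 594
10: 974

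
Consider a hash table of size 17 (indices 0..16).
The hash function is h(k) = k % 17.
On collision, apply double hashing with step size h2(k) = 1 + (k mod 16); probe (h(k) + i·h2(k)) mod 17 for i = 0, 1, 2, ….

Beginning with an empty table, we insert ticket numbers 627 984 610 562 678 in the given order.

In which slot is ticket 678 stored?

5

627 hashes to 15; slot 15 is free => place at 15.
984 hashes to 15, h2=9; 15 taken => place at 7.
610 hashes to 15, h2=3; 15 taken => place at 1.
562 hashes to 1, h2=3; 1 taken => place at 4.
678 hashes to 15, h2=7; 15 taken => place at 5.
Table: [∅, 610, ∅, ∅, 562, 678, ∅, 984, ∅, ∅, ∅, ∅, ∅, ∅, ∅, 627, ∅]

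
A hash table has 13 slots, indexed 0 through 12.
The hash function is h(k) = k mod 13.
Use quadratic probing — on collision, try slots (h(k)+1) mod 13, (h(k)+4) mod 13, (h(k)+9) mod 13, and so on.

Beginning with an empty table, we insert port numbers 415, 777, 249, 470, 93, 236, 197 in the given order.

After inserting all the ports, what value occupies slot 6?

415: h=12 => slot 12
777: h=10 => slot 10
249: h=2 => slot 2
470: h=2, probe 2,3 => slot 3
93: h=2, probe 2,3,6 => slot 6
236: h=2, probe 2,3,6,11 => slot 11
197: h=2, probe 2,3,6,11,5 => slot 5
Table: [—, —, 249, 470, —, 197, 93, —, —, —, 777, 236, 415]

93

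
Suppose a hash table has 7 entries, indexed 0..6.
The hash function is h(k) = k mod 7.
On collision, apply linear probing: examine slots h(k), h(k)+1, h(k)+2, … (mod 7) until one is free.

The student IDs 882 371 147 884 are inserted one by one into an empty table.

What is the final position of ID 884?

882 hashes to 0; slot 0 is free → place at 0.
371 hashes to 0; 0 taken → place at 1.
147 hashes to 0; 0,1 taken → place at 2.
884 hashes to 2; 2 taken → place at 3.
Table: [882, 371, 147, 884, ∅, ∅, ∅]

3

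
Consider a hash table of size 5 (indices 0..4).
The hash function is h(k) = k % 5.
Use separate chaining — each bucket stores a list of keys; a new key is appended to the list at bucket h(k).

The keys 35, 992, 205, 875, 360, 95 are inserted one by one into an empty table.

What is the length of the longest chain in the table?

Insert 35: h=0, bucket 0 empty -> new chain.
Insert 992: h=2, bucket 2 empty -> new chain.
Insert 205: h=0, bucket 0 nonempty -> append to chain.
Insert 875: h=0, bucket 0 nonempty -> append to chain.
Insert 360: h=0, bucket 0 nonempty -> append to chain.
Insert 95: h=0, bucket 0 nonempty -> append to chain.
Final buckets:
0: 35 -> 205 -> 875 -> 360 -> 95
1: —
2: 992
3: —
4: —

5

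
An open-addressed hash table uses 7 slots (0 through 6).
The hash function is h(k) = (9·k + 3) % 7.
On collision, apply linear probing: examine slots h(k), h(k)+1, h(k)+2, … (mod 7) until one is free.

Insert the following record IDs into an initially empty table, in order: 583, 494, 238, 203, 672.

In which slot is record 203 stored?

583 hashes to 0; slot 0 is free => place at 0.
494 hashes to 4; slot 4 is free => place at 4.
238 hashes to 3; slot 3 is free => place at 3.
203 hashes to 3; 3,4 taken => place at 5.
672 hashes to 3; 3,4,5 taken => place at 6.
Table: [583, ∅, ∅, 238, 494, 203, 672]

5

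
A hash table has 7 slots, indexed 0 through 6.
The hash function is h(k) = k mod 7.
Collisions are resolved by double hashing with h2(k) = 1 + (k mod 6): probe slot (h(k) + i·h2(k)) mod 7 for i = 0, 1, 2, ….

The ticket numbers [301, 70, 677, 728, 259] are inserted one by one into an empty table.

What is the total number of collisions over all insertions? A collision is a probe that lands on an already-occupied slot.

Insert 301: h=0, slot 0 empty => index 0.
Insert 70: h=0, h2=5, slot 0 occupied => index 5.
Insert 677: h=5, h2=6, slot 5 occupied => index 4.
Insert 728: h=0, h2=3, slot 0 occupied => index 3.
Insert 259: h=0, h2=2, slot 0 occupied => index 2.
Table: [301, ∅, 259, 728, 677, 70, ∅]

4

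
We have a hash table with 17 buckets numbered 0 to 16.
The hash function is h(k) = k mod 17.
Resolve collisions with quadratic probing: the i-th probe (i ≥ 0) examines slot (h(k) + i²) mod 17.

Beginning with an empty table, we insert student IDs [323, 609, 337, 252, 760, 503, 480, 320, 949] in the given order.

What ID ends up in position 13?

949

323 hashes to 0; slot 0 is free → place at 0.
609 hashes to 14; slot 14 is free → place at 14.
337 hashes to 14; 14 taken → place at 15.
252 hashes to 14; 14,15 taken → place at 1.
760 hashes to 12; slot 12 is free → place at 12.
503 hashes to 10; slot 10 is free → place at 10.
480 hashes to 4; slot 4 is free → place at 4.
320 hashes to 14; 14,15,1 taken → place at 6.
949 hashes to 14; 14,15,1,6 taken → place at 13.
Table: [323, 252, —, —, 480, —, 320, —, —, —, 503, —, 760, 949, 609, 337, —]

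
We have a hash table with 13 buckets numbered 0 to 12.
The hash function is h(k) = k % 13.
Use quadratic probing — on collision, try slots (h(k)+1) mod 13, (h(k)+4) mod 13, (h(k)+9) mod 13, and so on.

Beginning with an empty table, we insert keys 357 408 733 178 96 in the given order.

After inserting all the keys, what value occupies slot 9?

Insert 357: h=6, slot 6 empty → index 6.
Insert 408: h=5, slot 5 empty → index 5.
Insert 733: h=5, slots 5,6 occupied → index 9.
Insert 178: h=9, slot 9 occupied → index 10.
Insert 96: h=5, slots 5,6,9 occupied → index 1.
Table: [_, 96, _, _, _, 408, 357, _, _, 733, 178, _, _]

733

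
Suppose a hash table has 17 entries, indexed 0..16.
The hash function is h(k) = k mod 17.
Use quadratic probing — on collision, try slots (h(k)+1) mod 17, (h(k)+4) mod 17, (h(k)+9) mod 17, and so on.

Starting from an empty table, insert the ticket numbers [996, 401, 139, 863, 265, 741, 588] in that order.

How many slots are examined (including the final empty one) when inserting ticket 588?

996 hashes to 10; slot 10 is free → place at 10.
401 hashes to 10; 10 taken → place at 11.
139 hashes to 3; slot 3 is free → place at 3.
863 hashes to 13; slot 13 is free → place at 13.
265 hashes to 10; 10,11 taken → place at 14.
741 hashes to 10; 10,11,14 taken → place at 2.
588 hashes to 10; 10,11,14,2 taken → place at 9.
Table: [., ., 741, 139, ., ., ., ., ., 588, 996, 401, ., 863, 265, ., .]

5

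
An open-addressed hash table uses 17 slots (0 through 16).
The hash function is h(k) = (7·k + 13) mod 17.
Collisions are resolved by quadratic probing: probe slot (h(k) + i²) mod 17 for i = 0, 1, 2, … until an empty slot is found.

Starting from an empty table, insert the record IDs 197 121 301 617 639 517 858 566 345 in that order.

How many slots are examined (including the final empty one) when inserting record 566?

Insert 197: h=15, slot 15 empty -> index 15.
Insert 121: h=10, slot 10 empty -> index 10.
Insert 301: h=12, slot 12 empty -> index 12.
Insert 617: h=14, slot 14 empty -> index 14.
Insert 639: h=15, slot 15 occupied -> index 16.
Insert 517: h=11, slot 11 empty -> index 11.
Insert 858: h=1, slot 1 empty -> index 1.
Insert 566: h=14, slots 14,15,1 occupied -> index 6.
Insert 345: h=14, slots 14,15,1,6 occupied -> index 13.
Table: [_, 858, _, _, _, _, 566, _, _, _, 121, 517, 301, 345, 617, 197, 639]

4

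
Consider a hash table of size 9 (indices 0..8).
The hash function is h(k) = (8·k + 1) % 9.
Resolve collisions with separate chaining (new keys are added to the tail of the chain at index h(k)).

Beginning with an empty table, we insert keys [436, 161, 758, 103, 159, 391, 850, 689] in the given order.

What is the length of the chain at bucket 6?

4

436 -> bucket 6
161 -> bucket 2
758 -> bucket 8
103 -> bucket 6 (collision)
159 -> bucket 4
391 -> bucket 6 (collision)
850 -> bucket 6 (collision)
689 -> bucket 5
Final buckets:
0: -
1: -
2: 161
3: -
4: 159
5: 689
6: 436 -> 103 -> 391 -> 850
7: -
8: 758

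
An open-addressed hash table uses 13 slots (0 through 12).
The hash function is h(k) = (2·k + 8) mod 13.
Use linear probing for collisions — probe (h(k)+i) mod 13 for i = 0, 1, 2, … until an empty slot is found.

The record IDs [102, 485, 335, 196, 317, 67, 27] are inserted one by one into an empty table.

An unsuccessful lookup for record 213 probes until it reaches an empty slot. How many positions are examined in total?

102 hashes to 4; slot 4 is free → place at 4.
485 hashes to 3; slot 3 is free → place at 3.
335 hashes to 2; slot 2 is free → place at 2.
196 hashes to 10; slot 10 is free → place at 10.
317 hashes to 5; slot 5 is free → place at 5.
67 hashes to 12; slot 12 is free → place at 12.
27 hashes to 10; 10 taken → place at 11.
Table: [_, _, 335, 485, 102, 317, _, _, _, _, 196, 27, 67]
Lookup 213: h=5, probe 5,6 → slot 6 empty, not found.

2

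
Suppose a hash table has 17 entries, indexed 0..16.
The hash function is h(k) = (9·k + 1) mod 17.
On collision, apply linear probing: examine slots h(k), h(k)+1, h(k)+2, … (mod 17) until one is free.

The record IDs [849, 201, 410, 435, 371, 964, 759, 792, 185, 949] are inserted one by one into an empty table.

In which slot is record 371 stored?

10

849 hashes to 9; slot 9 is free => place at 9.
201 hashes to 8; slot 8 is free => place at 8.
410 hashes to 2; slot 2 is free => place at 2.
435 hashes to 6; slot 6 is free => place at 6.
371 hashes to 8; 8,9 taken => place at 10.
964 hashes to 7; slot 7 is free => place at 7.
759 hashes to 15; slot 15 is free => place at 15.
792 hashes to 6; 6,7,8,9,10 taken => place at 11.
185 hashes to 0; slot 0 is free => place at 0.
949 hashes to 8; 8,9,10,11 taken => place at 12.
Table: [185, —, 410, —, —, —, 435, 964, 201, 849, 371, 792, 949, —, —, 759, —]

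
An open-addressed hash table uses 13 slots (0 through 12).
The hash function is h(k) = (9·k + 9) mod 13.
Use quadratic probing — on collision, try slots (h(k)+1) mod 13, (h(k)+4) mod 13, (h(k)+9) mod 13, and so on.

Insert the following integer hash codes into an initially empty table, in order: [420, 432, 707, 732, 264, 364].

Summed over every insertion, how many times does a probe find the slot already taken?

Insert 420: h=6, slot 6 empty -> index 6.
Insert 432: h=10, slot 10 empty -> index 10.
Insert 707: h=2, slot 2 empty -> index 2.
Insert 732: h=6, slot 6 occupied -> index 7.
Insert 264: h=6, slots 6,7,10,2 occupied -> index 9.
Insert 364: h=9, slots 9,10 occupied -> index 0.
Table: [364, —, 707, —, —, —, 420, 732, —, 264, 432, —, —]

7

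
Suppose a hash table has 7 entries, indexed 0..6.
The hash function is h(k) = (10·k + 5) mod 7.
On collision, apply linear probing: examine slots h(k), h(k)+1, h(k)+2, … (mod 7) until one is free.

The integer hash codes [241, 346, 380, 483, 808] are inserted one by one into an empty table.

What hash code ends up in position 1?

346

241 hashes to 0; slot 0 is free -> place at 0.
346 hashes to 0; 0 taken -> place at 1.
380 hashes to 4; slot 4 is free -> place at 4.
483 hashes to 5; slot 5 is free -> place at 5.
808 hashes to 0; 0,1 taken -> place at 2.
Table: [241, 346, 808, —, 380, 483, —]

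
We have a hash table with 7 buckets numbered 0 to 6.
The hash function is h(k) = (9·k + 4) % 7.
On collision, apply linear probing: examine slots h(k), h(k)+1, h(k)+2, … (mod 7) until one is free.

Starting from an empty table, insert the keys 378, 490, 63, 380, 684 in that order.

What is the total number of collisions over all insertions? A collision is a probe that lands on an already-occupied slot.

3

Insert 378: h=4, slot 4 empty -> index 4.
Insert 490: h=4, slot 4 occupied -> index 5.
Insert 63: h=4, slots 4,5 occupied -> index 6.
Insert 380: h=1, slot 1 empty -> index 1.
Insert 684: h=0, slot 0 empty -> index 0.
Table: [684, 380, _, _, 378, 490, 63]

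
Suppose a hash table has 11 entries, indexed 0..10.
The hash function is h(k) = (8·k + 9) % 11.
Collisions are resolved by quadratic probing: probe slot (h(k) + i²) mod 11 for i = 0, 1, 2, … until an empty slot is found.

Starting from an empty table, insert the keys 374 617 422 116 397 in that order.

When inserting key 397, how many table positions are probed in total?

374: h=9 → slot 9
617: h=6 → slot 6
422: h=8 → slot 8
116: h=2 → slot 2
397: h=6, probe 6,7 → slot 7
Table: [-, -, 116, -, -, -, 617, 397, 422, 374, -]

2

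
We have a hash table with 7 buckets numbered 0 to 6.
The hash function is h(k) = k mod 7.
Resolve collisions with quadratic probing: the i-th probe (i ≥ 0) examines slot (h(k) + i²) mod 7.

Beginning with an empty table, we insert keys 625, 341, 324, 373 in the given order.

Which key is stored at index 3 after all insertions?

324

Insert 625: h=2, slot 2 empty -> index 2.
Insert 341: h=5, slot 5 empty -> index 5.
Insert 324: h=2, slot 2 occupied -> index 3.
Insert 373: h=2, slots 2,3 occupied -> index 6.
Table: [∅, ∅, 625, 324, ∅, 341, 373]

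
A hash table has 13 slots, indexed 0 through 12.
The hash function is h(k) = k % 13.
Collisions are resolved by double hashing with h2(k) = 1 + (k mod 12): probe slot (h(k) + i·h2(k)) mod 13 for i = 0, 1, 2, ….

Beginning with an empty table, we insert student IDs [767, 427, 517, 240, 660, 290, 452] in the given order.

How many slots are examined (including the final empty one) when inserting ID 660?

Insert 767: h=0, slot 0 empty -> index 0.
Insert 427: h=11, slot 11 empty -> index 11.
Insert 517: h=10, slot 10 empty -> index 10.
Insert 240: h=6, slot 6 empty -> index 6.
Insert 660: h=10, h2=1, slots 10,11 occupied -> index 12.
Insert 290: h=4, slot 4 empty -> index 4.
Insert 452: h=10, h2=9, slots 10,6 occupied -> index 2.
Table: [767, —, 452, —, 290, —, 240, —, —, —, 517, 427, 660]

3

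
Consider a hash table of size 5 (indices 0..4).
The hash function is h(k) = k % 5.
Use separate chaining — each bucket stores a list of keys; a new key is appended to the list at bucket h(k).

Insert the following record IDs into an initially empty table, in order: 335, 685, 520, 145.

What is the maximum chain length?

335 -> bucket 0
685 -> bucket 0 (collision)
520 -> bucket 0 (collision)
145 -> bucket 0 (collision)
Final buckets:
0: 335 -> 685 -> 520 -> 145
1: —
2: —
3: —
4: —

4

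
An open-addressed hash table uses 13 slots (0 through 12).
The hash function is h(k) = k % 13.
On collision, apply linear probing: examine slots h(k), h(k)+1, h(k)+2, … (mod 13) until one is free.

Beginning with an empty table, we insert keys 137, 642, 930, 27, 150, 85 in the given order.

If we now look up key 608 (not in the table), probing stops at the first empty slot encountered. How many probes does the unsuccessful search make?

2

137 hashes to 7; slot 7 is free => place at 7.
642 hashes to 5; slot 5 is free => place at 5.
930 hashes to 7; 7 taken => place at 8.
27 hashes to 1; slot 1 is free => place at 1.
150 hashes to 7; 7,8 taken => place at 9.
85 hashes to 7; 7,8,9 taken => place at 10.
Table: [., 27, ., ., ., 642, ., 137, 930, 150, 85, ., .]
Lookup 608: h=10, probe 10,11 → slot 11 empty, not found.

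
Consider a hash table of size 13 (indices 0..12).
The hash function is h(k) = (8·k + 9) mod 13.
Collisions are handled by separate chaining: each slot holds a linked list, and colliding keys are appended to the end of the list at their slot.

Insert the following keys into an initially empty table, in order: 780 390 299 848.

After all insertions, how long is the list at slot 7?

1

Insert 780: h=9, bucket 9 empty → new chain.
Insert 390: h=9, bucket 9 nonempty → append to chain.
Insert 299: h=9, bucket 9 nonempty → append to chain.
Insert 848: h=7, bucket 7 empty → new chain.
Final buckets:
0: ∅
1: ∅
2: ∅
3: ∅
4: ∅
5: ∅
6: ∅
7: 848
8: ∅
9: 780 -> 390 -> 299
10: ∅
11: ∅
12: ∅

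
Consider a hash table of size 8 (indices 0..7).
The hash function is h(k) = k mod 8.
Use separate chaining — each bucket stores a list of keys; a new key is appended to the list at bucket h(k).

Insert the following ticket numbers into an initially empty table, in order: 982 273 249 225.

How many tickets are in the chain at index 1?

3

Insert 982: h=6, bucket 6 empty -> new chain.
Insert 273: h=1, bucket 1 empty -> new chain.
Insert 249: h=1, bucket 1 nonempty -> append to chain.
Insert 225: h=1, bucket 1 nonempty -> append to chain.
Final buckets:
0: _
1: 273 -> 249 -> 225
2: _
3: _
4: _
5: _
6: 982
7: _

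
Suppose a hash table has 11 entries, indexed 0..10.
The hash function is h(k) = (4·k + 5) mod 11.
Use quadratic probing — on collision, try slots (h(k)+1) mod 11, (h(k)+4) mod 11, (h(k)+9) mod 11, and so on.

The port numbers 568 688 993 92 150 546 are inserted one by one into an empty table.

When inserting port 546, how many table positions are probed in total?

3

Insert 568: h=0, slot 0 empty => index 0.
Insert 688: h=7, slot 7 empty => index 7.
Insert 993: h=6, slot 6 empty => index 6.
Insert 92: h=10, slot 10 empty => index 10.
Insert 150: h=0, slot 0 occupied => index 1.
Insert 546: h=0, slots 0,1 occupied => index 4.
Table: [568, 150, —, —, 546, —, 993, 688, —, —, 92]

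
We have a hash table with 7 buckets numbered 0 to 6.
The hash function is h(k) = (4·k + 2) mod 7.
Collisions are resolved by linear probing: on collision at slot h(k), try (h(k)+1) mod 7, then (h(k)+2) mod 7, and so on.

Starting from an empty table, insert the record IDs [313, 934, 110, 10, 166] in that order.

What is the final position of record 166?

4

313 hashes to 1; slot 1 is free → place at 1.
934 hashes to 0; slot 0 is free → place at 0.
110 hashes to 1; 1 taken → place at 2.
10 hashes to 0; 0,1,2 taken → place at 3.
166 hashes to 1; 1,2,3 taken → place at 4.
Table: [934, 313, 110, 10, 166, ., .]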